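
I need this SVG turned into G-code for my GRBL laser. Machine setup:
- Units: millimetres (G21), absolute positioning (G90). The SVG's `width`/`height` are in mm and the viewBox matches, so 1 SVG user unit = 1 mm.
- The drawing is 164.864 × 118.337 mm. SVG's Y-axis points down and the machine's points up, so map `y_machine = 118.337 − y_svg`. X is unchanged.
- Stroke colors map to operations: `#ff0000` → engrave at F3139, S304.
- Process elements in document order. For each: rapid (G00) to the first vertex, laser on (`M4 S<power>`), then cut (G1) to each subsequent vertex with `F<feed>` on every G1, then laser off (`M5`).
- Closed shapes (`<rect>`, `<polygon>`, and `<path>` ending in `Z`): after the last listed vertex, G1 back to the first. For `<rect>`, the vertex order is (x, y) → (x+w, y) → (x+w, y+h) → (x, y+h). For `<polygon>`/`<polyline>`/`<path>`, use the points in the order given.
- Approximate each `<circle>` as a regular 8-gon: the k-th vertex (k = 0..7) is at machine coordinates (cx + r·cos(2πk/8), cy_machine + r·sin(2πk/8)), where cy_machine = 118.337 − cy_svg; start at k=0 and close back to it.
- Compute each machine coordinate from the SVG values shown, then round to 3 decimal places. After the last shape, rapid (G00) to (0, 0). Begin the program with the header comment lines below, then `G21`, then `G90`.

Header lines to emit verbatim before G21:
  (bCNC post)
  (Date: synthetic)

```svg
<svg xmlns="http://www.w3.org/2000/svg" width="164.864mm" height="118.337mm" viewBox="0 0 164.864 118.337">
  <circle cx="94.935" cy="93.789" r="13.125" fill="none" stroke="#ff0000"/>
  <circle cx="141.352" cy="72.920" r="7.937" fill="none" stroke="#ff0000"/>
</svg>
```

(bCNC post)
(Date: synthetic)
G21
G90
G00 X108.060 Y24.548
M4 S304
G1 X104.216 Y33.829 F3139
G1 X94.935 Y37.673 F3139
G1 X85.654 Y33.829 F3139
G1 X81.810 Y24.548 F3139
G1 X85.654 Y15.267 F3139
G1 X94.935 Y11.423 F3139
G1 X104.216 Y15.267 F3139
G1 X108.060 Y24.548 F3139
M5
G00 X149.289 Y45.417
M4 S304
G1 X146.964 Y51.029 F3139
G1 X141.352 Y53.354 F3139
G1 X135.740 Y51.029 F3139
G1 X133.415 Y45.417 F3139
G1 X135.740 Y39.805 F3139
G1 X141.352 Y37.480 F3139
G1 X146.964 Y39.805 F3139
G1 X149.289 Y45.417 F3139
M5
G00 X0.000 Y0.000

viewBox `0 0 164.864 118.337` with mm width/height → 1 unit = 1 mm. Flip: y_m = 118.337 − y_svg.

**Shape 1** — `<circle>` circle, stroke `#ff0000` → engrave (S304, F3139). Machine vertices: (108.060,24.548) → (104.216,33.829) → (94.935,37.673) → (85.654,33.829) → (81.810,24.548) → (85.654,15.267) → (94.935,11.423) → (104.216,15.267) → (108.060,24.548). Closed: final G1 returns to the first vertex.

**Shape 2** — `<circle>` circle, stroke `#ff0000` → engrave (S304, F3139). Machine vertices: (149.289,45.417) → (146.964,51.029) → (141.352,53.354) → (135.740,51.029) → (133.415,45.417) → (135.740,39.805) → (141.352,37.480) → (146.964,39.805) → (149.289,45.417). Closed: final G1 returns to the first vertex.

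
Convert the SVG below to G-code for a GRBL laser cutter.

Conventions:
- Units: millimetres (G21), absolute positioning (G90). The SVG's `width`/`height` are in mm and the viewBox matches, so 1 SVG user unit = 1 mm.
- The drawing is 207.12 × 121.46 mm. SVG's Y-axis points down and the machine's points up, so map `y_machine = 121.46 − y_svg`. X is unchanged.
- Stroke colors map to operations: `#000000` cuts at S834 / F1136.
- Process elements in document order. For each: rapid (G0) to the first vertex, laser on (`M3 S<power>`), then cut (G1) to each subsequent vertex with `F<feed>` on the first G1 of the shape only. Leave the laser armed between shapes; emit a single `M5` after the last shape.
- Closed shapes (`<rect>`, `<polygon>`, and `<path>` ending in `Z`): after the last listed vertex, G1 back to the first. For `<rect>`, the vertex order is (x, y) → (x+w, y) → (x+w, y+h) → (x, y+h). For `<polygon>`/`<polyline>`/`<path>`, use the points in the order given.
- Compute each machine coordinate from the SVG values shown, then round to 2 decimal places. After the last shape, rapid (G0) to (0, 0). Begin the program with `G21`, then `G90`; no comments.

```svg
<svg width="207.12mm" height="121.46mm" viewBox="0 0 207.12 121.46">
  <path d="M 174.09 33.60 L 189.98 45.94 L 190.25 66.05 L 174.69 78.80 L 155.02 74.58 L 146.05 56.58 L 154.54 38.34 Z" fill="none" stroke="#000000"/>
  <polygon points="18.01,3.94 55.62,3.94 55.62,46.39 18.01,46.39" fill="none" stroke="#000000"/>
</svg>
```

Since the viewBox matches the mm dimensions, user units are millimetres directly. The only transform is the Y-flip y_m = 121.46 − y_svg.

Shape 1 is a regular polygon drawn with `<path>`. Its stroke #000000 means cut at S834, F1136. After flipping Y the toolpath is (174.09,87.86) → (189.98,75.52) → (190.25,55.41) → (174.69,42.66) → (155.02,46.88) → (146.05,64.88) → (154.54,83.12) → (174.09,87.86), returning to the start.

Shape 2 is a rectangle drawn with `<polygon>`. Its stroke #000000 means cut at S834, F1136. After flipping Y the toolpath is (18.01,117.52) → (55.62,117.52) → (55.62,75.07) → (18.01,75.07) → (18.01,117.52), returning to the start.

G21
G90
G0 X174.09 Y87.86
M3 S834
G1 X189.98 Y75.52 F1136
G1 X190.25 Y55.41
G1 X174.69 Y42.66
G1 X155.02 Y46.88
G1 X146.05 Y64.88
G1 X154.54 Y83.12
G1 X174.09 Y87.86
G0 X18.01 Y117.52
M3 S834
G1 X55.62 Y117.52 F1136
G1 X55.62 Y75.07
G1 X18.01 Y75.07
G1 X18.01 Y117.52
M5
G0 X0.00 Y0.00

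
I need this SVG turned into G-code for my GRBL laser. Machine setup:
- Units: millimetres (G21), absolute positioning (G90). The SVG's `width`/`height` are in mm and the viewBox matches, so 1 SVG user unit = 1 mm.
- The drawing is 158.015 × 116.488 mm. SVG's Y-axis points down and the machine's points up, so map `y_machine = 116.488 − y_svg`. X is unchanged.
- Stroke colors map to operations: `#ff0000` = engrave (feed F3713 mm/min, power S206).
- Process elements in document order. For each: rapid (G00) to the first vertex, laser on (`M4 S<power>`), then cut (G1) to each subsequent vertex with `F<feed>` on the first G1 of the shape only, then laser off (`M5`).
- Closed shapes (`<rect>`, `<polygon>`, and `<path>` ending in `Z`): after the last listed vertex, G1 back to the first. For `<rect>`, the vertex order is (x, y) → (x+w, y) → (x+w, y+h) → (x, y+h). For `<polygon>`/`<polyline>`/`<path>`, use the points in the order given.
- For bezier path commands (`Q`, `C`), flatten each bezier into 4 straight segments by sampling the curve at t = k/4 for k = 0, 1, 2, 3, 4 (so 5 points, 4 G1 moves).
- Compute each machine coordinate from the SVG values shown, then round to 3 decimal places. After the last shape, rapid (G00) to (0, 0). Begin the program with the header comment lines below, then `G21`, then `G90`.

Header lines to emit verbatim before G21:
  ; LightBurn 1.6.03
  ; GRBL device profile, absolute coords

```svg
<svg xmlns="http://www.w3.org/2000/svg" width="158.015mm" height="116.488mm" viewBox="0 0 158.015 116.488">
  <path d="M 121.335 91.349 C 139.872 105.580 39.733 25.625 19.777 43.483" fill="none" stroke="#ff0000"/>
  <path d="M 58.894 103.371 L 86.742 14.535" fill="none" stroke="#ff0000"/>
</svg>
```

; LightBurn 1.6.03
; GRBL device profile, absolute coords
G21
G90
G00 X121.335 Y25.139
M4 S206
G1 X116.093 Y29.126 F3713
G1 X84.991 Y50.432
G1 X46.671 Y71.059
G1 X19.777 Y73.005
M5
G00 X58.894 Y13.117
M4 S206
G1 X86.742 Y101.953 F3713
M5
G00 X0.000 Y0.000

viewBox `0 0 158.015 116.488` with mm width/height → 1 unit = 1 mm. Flip: y_m = 116.488 − y_svg.

**Shape 1** — `<path>` cubic bezier, stroke `#ff0000` → engrave (S206, F3713). Control points (SVG): P0=(121.335,91.349), P1=(139.872,105.580), P2=(39.733,25.625), P3=(19.777,43.483); sampled at t=k/4. Machine vertices: (121.335,25.139) → (116.093,29.126) → (84.991,50.432) → (46.671,71.059) → (19.777,73.005). Open path.

**Shape 2** — `<path>` line segment, stroke `#ff0000` → engrave (S206, F3713). Machine vertices: (58.894,13.117) → (86.742,101.953). Open path.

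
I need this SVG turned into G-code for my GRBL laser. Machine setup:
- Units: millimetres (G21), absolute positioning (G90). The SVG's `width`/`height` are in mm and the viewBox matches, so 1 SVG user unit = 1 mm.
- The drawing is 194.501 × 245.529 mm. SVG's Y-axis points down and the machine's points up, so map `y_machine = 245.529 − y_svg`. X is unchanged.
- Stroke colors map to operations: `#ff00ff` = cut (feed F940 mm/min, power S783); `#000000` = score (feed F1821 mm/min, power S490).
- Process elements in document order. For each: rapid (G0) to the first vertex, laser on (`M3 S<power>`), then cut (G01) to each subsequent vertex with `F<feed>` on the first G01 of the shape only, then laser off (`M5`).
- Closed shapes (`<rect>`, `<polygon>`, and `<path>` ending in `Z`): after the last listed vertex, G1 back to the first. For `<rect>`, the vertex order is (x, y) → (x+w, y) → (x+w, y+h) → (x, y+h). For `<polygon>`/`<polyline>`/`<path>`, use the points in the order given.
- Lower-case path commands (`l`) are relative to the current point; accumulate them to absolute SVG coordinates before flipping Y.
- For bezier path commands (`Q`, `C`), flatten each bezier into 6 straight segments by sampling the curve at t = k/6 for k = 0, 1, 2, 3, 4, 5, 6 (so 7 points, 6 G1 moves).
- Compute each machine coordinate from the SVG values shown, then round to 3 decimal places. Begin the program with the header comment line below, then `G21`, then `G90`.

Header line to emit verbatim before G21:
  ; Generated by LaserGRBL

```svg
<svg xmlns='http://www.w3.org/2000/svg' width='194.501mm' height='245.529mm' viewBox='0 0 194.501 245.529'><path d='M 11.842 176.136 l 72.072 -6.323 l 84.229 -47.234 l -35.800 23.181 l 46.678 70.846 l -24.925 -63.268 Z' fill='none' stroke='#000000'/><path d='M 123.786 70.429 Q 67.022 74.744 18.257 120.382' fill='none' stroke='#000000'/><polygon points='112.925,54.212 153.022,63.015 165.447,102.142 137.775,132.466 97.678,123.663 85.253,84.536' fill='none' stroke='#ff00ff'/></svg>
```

; Generated by LaserGRBL
G21
G90
G0 X11.842 Y69.393
M3 S490
G01 X83.914 Y75.716 F1821
G01 X168.143 Y122.950
G01 X132.343 Y99.769
G01 X179.021 Y28.923
G01 X154.096 Y92.191
G01 X11.842 Y69.393
M5
G0 X123.786 Y175.100
M3 S490
G01 X105.087 Y172.514 F1821
G01 X86.832 Y167.632
G01 X69.022 Y160.454
G01 X51.656 Y150.981
G01 X34.734 Y139.212
G01 X18.257 Y125.147
M5
G0 X112.925 Y191.317
M3 S783
G01 X153.022 Y182.514 F940
G01 X165.447 Y143.387
G01 X137.775 Y113.063
G01 X97.678 Y121.866
G01 X85.253 Y160.993
G01 X112.925 Y191.317
M5

Since the viewBox matches the mm dimensions, user units are millimetres directly. The only transform is the Y-flip y_m = 245.529 − y_svg.

Shape 1 is a closed polygon drawn with `<path>`. Its stroke #000000 means score at S490, F1821. After flipping Y the toolpath is (11.842,69.393) → (83.914,75.716) → (168.143,122.950) → (132.343,99.769) → (179.021,28.923) → (154.096,92.191) → (11.842,69.393), returning to the start.

Shape 2 is a quadratic bezier drawn with `<path>`. Its stroke #000000 means score at S490, F1821. After flipping Y the toolpath is (123.786,175.100) → (105.087,172.514) → (86.832,167.632) → (69.022,160.454) → (51.656,150.981) → (34.734,139.212) → (18.257,125.147).

Shape 3 is a regular polygon drawn with `<polygon>`. Its stroke #ff00ff means cut at S783, F940. After flipping Y the toolpath is (112.925,191.317) → (153.022,182.514) → (165.447,143.387) → (137.775,113.063) → (97.678,121.866) → (85.253,160.993) → (112.925,191.317), returning to the start.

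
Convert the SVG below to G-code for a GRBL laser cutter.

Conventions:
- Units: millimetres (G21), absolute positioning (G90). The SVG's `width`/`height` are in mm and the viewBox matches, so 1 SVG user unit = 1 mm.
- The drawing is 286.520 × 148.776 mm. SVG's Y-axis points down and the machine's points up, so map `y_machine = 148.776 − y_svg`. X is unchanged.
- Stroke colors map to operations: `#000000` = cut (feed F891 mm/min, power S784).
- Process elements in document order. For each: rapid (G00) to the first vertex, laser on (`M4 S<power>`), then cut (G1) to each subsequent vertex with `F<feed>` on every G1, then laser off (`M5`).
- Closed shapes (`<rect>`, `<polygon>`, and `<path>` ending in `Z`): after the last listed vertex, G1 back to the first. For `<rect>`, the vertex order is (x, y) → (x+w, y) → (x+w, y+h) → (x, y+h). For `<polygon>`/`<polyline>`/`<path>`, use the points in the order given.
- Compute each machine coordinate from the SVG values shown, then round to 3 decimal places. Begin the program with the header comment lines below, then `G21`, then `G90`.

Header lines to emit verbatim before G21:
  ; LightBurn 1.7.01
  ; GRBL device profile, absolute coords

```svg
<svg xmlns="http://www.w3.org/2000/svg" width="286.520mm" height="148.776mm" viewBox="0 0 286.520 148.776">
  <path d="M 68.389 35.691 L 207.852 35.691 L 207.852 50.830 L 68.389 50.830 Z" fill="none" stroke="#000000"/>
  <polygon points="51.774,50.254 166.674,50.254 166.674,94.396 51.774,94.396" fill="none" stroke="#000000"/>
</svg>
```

1 u = 1 mm; y_m = 148.776 − y.

[1] `<path>` rectangle, #000000→cut S784 F891: (68.389,113.085) → (207.852,113.085) → (207.852,97.946) → (68.389,97.946) → (68.389,113.085) (closed)

[2] `<polygon>` rectangle, #000000→cut S784 F891: (51.774,98.522) → (166.674,98.522) → (166.674,54.380) → (51.774,54.380) → (51.774,98.522) (closed)

; LightBurn 1.7.01
; GRBL device profile, absolute coords
G21
G90
G00 X68.389 Y113.085
M4 S784
G1 X207.852 Y113.085 F891
G1 X207.852 Y97.946 F891
G1 X68.389 Y97.946 F891
G1 X68.389 Y113.085 F891
M5
G00 X51.774 Y98.522
M4 S784
G1 X166.674 Y98.522 F891
G1 X166.674 Y54.380 F891
G1 X51.774 Y54.380 F891
G1 X51.774 Y98.522 F891
M5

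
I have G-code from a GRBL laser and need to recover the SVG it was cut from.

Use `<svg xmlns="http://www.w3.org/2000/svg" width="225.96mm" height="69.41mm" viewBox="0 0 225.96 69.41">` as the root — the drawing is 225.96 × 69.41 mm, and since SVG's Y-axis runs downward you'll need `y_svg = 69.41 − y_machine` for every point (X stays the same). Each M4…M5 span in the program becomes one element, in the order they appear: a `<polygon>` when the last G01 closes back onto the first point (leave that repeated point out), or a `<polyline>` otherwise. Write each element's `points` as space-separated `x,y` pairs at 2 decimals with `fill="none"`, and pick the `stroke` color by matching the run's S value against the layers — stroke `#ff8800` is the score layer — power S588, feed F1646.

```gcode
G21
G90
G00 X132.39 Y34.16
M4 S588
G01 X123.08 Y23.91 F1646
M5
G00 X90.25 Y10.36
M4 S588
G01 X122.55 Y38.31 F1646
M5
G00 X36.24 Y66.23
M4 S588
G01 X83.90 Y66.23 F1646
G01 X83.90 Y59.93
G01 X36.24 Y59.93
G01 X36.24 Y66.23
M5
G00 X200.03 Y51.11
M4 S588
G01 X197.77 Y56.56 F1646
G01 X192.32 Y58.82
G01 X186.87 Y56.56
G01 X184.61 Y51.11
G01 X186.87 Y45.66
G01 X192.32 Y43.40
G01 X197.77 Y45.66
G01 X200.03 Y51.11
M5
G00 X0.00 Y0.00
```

y_svg = 69.41 − y_m. Every run uses S588, so all elements get stroke `#ff8800` (score).

[1] open run; points: 132.39,35.25 123.08,45.50

[2] open run; points: 90.25,59.05 122.55,31.10

[3] closed run; points: 36.24,3.18 83.90,3.18 83.90,9.48 36.24,9.48

[4] closed run; points: 200.03,18.30 197.77,12.85 192.32,10.59 186.87,12.85 184.61,18.30 186.87,23.75 192.32,26.01 197.77,23.75

<svg xmlns="http://www.w3.org/2000/svg" width="225.96mm" height="69.41mm" viewBox="0 0 225.96 69.41">
  <polyline points="132.39,35.25 123.08,45.50" fill="none" stroke="#ff8800"/>
  <polyline points="90.25,59.05 122.55,31.10" fill="none" stroke="#ff8800"/>
  <polygon points="36.24,3.18 83.90,3.18 83.90,9.48 36.24,9.48" fill="none" stroke="#ff8800"/>
  <polygon points="200.03,18.30 197.77,12.85 192.32,10.59 186.87,12.85 184.61,18.30 186.87,23.75 192.32,26.01 197.77,23.75" fill="none" stroke="#ff8800"/>
</svg>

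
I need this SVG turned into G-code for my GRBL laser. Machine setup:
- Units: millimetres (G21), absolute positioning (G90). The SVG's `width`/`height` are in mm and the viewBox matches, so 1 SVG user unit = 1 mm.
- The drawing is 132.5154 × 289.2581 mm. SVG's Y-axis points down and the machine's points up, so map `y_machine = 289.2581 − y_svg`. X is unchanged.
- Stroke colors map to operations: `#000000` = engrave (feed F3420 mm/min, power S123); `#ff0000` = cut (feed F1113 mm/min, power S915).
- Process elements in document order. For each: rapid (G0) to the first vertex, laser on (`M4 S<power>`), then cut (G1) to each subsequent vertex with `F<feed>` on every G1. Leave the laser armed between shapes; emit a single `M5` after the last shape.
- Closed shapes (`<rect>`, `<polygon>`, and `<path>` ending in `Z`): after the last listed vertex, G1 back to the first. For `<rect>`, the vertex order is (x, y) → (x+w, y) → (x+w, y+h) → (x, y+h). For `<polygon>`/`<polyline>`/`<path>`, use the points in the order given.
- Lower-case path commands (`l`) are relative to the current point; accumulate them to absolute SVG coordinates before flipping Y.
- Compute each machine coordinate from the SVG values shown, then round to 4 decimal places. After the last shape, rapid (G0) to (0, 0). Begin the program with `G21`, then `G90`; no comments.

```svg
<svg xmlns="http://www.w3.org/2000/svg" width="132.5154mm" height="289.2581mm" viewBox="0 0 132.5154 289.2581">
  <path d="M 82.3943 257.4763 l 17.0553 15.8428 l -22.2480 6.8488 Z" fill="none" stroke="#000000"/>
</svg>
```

Since the viewBox matches the mm dimensions, user units are millimetres directly. The only transform is the Y-flip y_m = 289.2581 − y_svg.

Shape 1 is a regular polygon drawn with `<path>`. Its stroke #000000 means engrave at S123, F3420. After flipping Y the toolpath is (82.3943,31.7818) → (99.4496,15.9390) → (77.2016,9.0902) → (82.3943,31.7818), returning to the start.

G21
G90
G0 X82.3943 Y31.7818
M4 S123
G1 X99.4496 Y15.9390 F3420
G1 X77.2016 Y9.0902 F3420
G1 X82.3943 Y31.7818 F3420
M5
G0 X0.0000 Y0.0000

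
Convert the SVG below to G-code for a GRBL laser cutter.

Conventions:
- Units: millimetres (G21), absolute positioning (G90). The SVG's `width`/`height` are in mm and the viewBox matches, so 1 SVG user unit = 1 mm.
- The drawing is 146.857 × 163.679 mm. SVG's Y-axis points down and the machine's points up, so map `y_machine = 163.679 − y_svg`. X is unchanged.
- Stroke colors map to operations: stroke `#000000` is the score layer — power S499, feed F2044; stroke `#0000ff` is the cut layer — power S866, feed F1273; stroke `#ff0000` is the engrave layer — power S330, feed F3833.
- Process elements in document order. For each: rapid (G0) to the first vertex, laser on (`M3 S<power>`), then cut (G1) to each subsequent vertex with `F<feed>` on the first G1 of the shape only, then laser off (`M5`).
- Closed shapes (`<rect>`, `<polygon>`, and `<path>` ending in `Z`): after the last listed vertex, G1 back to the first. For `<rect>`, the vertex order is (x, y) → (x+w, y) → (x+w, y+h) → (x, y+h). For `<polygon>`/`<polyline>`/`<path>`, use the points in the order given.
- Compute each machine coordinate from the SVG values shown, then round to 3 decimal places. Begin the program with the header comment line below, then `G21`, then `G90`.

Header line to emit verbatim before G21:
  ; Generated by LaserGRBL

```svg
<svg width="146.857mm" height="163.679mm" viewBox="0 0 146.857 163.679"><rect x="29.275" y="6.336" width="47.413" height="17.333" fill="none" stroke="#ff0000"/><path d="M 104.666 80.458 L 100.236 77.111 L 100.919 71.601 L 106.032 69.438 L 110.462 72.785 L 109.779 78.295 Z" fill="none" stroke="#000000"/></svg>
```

1 u = 1 mm; y_m = 163.679 − y.

[1] `<rect>` rectangle, #ff0000→engrave S330 F3833: (29.275,157.343) → (76.688,157.343) → (76.688,140.010) → (29.275,140.010) → (29.275,157.343) (closed)

[2] `<path>` regular polygon, #000000→score S499 F2044: (104.666,83.221) → (100.236,86.568) → (100.919,92.078) → (106.032,94.241) → (110.462,90.894) → (109.779,85.384) → (104.666,83.221) (closed)

; Generated by LaserGRBL
G21
G90
G0 X29.275 Y157.343
M3 S330
G1 X76.688 Y157.343 F3833
G1 X76.688 Y140.010
G1 X29.275 Y140.010
G1 X29.275 Y157.343
M5
G0 X104.666 Y83.221
M3 S499
G1 X100.236 Y86.568 F2044
G1 X100.919 Y92.078
G1 X106.032 Y94.241
G1 X110.462 Y90.894
G1 X109.779 Y85.384
G1 X104.666 Y83.221
M5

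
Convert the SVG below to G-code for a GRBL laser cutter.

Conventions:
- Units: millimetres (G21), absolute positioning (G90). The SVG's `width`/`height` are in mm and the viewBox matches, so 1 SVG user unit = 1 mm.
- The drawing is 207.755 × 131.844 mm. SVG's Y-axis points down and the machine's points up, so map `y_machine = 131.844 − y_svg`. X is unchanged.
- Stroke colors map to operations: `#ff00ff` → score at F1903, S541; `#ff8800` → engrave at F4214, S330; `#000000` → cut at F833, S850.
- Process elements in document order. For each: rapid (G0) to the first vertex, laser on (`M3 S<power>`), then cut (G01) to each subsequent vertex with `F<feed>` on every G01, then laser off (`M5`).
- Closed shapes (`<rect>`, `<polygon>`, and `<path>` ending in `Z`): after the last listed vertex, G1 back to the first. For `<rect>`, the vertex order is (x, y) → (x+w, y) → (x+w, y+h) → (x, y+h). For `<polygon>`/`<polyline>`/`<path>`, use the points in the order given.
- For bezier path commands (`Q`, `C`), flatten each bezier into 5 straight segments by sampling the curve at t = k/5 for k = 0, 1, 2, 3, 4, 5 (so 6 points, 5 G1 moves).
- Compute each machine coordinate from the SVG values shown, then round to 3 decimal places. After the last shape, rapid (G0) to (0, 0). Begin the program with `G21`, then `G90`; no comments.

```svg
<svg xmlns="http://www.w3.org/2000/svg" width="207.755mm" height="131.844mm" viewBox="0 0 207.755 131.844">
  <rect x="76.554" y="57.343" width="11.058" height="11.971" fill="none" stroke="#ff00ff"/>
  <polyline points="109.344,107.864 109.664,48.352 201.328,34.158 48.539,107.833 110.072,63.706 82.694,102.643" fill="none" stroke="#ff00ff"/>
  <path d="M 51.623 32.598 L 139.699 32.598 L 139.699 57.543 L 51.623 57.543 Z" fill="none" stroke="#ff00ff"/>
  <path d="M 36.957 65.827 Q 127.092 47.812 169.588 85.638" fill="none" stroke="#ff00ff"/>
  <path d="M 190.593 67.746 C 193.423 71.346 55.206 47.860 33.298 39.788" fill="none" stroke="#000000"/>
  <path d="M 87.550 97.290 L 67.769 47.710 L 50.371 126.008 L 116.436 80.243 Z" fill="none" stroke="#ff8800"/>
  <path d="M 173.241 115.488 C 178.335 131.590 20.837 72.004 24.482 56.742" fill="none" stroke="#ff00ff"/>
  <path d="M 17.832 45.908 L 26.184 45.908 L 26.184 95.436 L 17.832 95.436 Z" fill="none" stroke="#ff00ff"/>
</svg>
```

Since the viewBox matches the mm dimensions, user units are millimetres directly. The only transform is the Y-flip y_m = 131.844 − y_svg.

Shape 1 is a rectangle drawn with `<rect>`. Its stroke #ff00ff means score at S541, F1903. After flipping Y the toolpath is (76.554,74.501) → (87.612,74.501) → (87.612,62.530) → (76.554,62.530) → (76.554,74.501), returning to the start.

Shape 2 is a open polyline drawn with `<polyline>`. Its stroke #ff00ff means score at S541, F1903. After flipping Y the toolpath is (109.344,23.980) → (109.664,83.492) → (201.328,97.686) → (48.539,24.011) → (110.072,68.138) → (82.694,29.201).

Shape 3 is a rectangle drawn with `<path>`. Its stroke #ff00ff means score at S541, F1903. After flipping Y the toolpath is (51.623,99.246) → (139.699,99.246) → (139.699,74.301) → (51.623,74.301) → (51.623,99.246), returning to the start.

Shape 4 is a quadratic bezier drawn with `<path>`. Its stroke #ff00ff means score at S541, F1903. After flipping Y the toolpath is (36.957,66.017) → (71.105,70.989) → (101.443,71.494) → (127.969,67.532) → (150.684,59.103) → (169.588,46.206).

Shape 5 is a cubic bezier drawn with `<path>`. Its stroke #000000 means cut at S850, F833. After flipping Y the toolpath is (190.593,64.098) → (177.424,64.848) → (142.757,70.059) → (98.945,77.691) → (58.341,85.703) → (33.298,92.056).

Shape 6 is a closed polygon drawn with `<path>`. Its stroke #ff8800 means engrave at S330, F4214. After flipping Y the toolpath is (87.550,34.554) → (67.769,84.134) → (50.371,5.836) → (116.436,51.601) → (87.550,34.554), returning to the start.

Shape 7 is a cubic bezier drawn with `<path>`. Its stroke #ff00ff means score at S541, F1903. After flipping Y the toolpath is (173.241,16.356) → (159.376,14.817) → (122.029,25.683) → (76.738,43.193) → (39.042,61.586) → (24.482,75.102).

Shape 8 is a rectangle drawn with `<path>`. Its stroke #ff00ff means score at S541, F1903. After flipping Y the toolpath is (17.832,85.936) → (26.184,85.936) → (26.184,36.408) → (17.832,36.408) → (17.832,85.936), returning to the start.

G21
G90
G0 X76.554 Y74.501
M3 S541
G01 X87.612 Y74.501 F1903
G01 X87.612 Y62.530 F1903
G01 X76.554 Y62.530 F1903
G01 X76.554 Y74.501 F1903
M5
G0 X109.344 Y23.980
M3 S541
G01 X109.664 Y83.492 F1903
G01 X201.328 Y97.686 F1903
G01 X48.539 Y24.011 F1903
G01 X110.072 Y68.138 F1903
G01 X82.694 Y29.201 F1903
M5
G0 X51.623 Y99.246
M3 S541
G01 X139.699 Y99.246 F1903
G01 X139.699 Y74.301 F1903
G01 X51.623 Y74.301 F1903
G01 X51.623 Y99.246 F1903
M5
G0 X36.957 Y66.017
M3 S541
G01 X71.105 Y70.989 F1903
G01 X101.443 Y71.494 F1903
G01 X127.969 Y67.532 F1903
G01 X150.684 Y59.103 F1903
G01 X169.588 Y46.206 F1903
M5
G0 X190.593 Y64.098
M3 S850
G01 X177.424 Y64.848 F833
G01 X142.757 Y70.059 F833
G01 X98.945 Y77.691 F833
G01 X58.341 Y85.703 F833
G01 X33.298 Y92.056 F833
M5
G0 X87.550 Y34.554
M3 S330
G01 X67.769 Y84.134 F4214
G01 X50.371 Y5.836 F4214
G01 X116.436 Y51.601 F4214
G01 X87.550 Y34.554 F4214
M5
G0 X173.241 Y16.356
M3 S541
G01 X159.376 Y14.817 F1903
G01 X122.029 Y25.683 F1903
G01 X76.738 Y43.193 F1903
G01 X39.042 Y61.586 F1903
G01 X24.482 Y75.102 F1903
M5
G0 X17.832 Y85.936
M3 S541
G01 X26.184 Y85.936 F1903
G01 X26.184 Y36.408 F1903
G01 X17.832 Y36.408 F1903
G01 X17.832 Y85.936 F1903
M5
G0 X0.000 Y0.000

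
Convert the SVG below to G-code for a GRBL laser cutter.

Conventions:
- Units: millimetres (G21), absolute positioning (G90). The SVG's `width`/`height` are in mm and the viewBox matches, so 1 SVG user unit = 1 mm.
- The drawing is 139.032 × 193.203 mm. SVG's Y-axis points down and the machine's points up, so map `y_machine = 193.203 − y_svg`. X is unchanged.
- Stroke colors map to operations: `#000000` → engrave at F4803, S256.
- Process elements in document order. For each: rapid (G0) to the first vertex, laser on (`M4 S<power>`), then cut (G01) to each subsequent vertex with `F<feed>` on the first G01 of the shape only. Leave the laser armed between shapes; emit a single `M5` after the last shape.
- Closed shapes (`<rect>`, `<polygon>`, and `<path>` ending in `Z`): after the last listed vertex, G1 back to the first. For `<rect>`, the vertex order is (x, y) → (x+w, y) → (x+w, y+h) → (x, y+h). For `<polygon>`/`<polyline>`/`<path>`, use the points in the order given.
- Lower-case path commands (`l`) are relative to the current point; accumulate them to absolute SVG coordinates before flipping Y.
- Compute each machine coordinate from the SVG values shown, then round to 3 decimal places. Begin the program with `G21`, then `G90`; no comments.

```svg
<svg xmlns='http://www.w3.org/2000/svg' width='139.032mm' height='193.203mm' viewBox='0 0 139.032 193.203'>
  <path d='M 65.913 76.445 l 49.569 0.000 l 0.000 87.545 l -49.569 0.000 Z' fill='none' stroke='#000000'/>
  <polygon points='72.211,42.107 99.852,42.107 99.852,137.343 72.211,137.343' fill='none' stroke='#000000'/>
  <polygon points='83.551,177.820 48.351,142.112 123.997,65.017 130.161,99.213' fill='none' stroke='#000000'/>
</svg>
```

G21
G90
G0 X65.913 Y116.758
M4 S256
G01 X115.482 Y116.758 F4803
G01 X115.482 Y29.213
G01 X65.913 Y29.213
G01 X65.913 Y116.758
G0 X72.211 Y151.096
M4 S256
G01 X99.852 Y151.096 F4803
G01 X99.852 Y55.860
G01 X72.211 Y55.860
G01 X72.211 Y151.096
G0 X83.551 Y15.383
M4 S256
G01 X48.351 Y51.091 F4803
G01 X123.997 Y128.186
G01 X130.161 Y93.990
G01 X83.551 Y15.383
M5

1 u = 1 mm; y_m = 193.203 − y.

[1] `<path>` rectangle, #000000→engrave S256 F4803: (65.913,116.758) → (115.482,116.758) → (115.482,29.213) → (65.913,29.213) → (65.913,116.758) (closed)

[2] `<polygon>` rectangle, #000000→engrave S256 F4803: (72.211,151.096) → (99.852,151.096) → (99.852,55.860) → (72.211,55.860) → (72.211,151.096) (closed)

[3] `<polygon>` closed polygon, #000000→engrave S256 F4803: (83.551,15.383) → (48.351,51.091) → (123.997,128.186) → (130.161,93.990) → (83.551,15.383) (closed)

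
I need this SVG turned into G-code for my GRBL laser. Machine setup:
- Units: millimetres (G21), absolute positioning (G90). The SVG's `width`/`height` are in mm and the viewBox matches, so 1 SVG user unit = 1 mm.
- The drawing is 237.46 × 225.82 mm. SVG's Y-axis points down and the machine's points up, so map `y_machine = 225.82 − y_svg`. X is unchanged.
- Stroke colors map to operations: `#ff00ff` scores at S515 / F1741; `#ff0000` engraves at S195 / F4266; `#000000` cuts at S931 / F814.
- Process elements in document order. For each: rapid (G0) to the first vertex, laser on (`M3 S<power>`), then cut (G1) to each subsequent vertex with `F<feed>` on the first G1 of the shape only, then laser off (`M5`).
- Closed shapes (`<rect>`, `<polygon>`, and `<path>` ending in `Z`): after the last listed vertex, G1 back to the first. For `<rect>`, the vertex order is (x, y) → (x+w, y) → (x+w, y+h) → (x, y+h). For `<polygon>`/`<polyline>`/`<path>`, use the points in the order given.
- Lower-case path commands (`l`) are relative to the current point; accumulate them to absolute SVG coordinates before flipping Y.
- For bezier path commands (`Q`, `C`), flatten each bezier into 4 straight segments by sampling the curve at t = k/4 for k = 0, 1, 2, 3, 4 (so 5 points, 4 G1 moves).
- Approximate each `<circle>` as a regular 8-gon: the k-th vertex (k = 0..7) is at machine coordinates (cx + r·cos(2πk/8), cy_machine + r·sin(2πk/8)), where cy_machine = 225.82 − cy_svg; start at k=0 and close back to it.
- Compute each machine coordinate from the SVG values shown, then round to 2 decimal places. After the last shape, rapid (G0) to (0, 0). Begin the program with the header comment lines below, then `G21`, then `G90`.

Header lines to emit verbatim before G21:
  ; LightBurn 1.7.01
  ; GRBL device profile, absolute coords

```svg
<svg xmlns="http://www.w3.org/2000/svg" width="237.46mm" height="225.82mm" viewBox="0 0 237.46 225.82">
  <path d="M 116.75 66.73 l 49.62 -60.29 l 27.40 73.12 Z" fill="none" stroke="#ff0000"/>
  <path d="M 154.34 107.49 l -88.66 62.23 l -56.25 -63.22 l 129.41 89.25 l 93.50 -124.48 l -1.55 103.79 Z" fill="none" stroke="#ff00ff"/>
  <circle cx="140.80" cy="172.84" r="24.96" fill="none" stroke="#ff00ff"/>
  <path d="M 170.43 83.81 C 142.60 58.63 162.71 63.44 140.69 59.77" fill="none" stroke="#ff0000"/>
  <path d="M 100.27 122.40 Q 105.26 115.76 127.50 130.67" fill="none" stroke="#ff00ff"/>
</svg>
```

viewBox `0 0 237.46 225.82` with mm width/height → 1 unit = 1 mm. Flip: y_m = 225.82 − y_svg.

**Shape 1** — `<path>` regular polygon, stroke `#ff0000` → engrave (S195, F4266). Machine vertices: (116.75,159.09) → (166.37,219.38) → (193.77,146.26) → (116.75,159.09). Closed: final G1 returns to the first vertex.

**Shape 2** — `<path>` closed polygon, stroke `#ff00ff` → score (S515, F1741). Machine vertices: (154.34,118.33) → (65.68,56.10) → (9.43,119.32) → (138.84,30.07) → (232.34,154.55) → (230.79,50.76) → (154.34,118.33). Closed: final G1 returns to the first vertex.

**Shape 3** — `<circle>` circle, stroke `#ff00ff` → score (S515, F1741). Machine vertices: (165.76,52.98) → (158.45,70.63) → (140.80,77.94) → (123.15,70.63) → (115.84,52.98) → (123.15,35.33) → (140.80,28.02) → (158.45,35.33) → (165.76,52.98). Closed: final G1 returns to the first vertex.

**Shape 4** — `<path>` cubic bezier, stroke `#ff0000` → engrave (S195, F4266). Control points (SVG): P0=(170.43,83.81), P1=(142.60,58.63), P2=(162.71,63.44), P3=(140.69,59.77); sampled at t=k/4. Machine vertices: (170.43,142.01) → (157.14,155.87) → (153.38,162.10) → (150.71,164.29) → (140.69,166.05). Open path.

**Shape 5** — `<path>` quadratic bezier, stroke `#ff00ff` → score (S515, F1741). Control points (SVG): P0=(100.27,122.40), P1=(105.26,115.76), P2=(127.50,130.67); sampled at t=k/4. Machine vertices: (100.27,103.42) → (103.84,105.39) → (109.57,104.67) → (117.46,101.26) → (127.50,95.15). Open path.

; LightBurn 1.7.01
; GRBL device profile, absolute coords
G21
G90
G0 X116.75 Y159.09
M3 S195
G1 X166.37 Y219.38 F4266
G1 X193.77 Y146.26
G1 X116.75 Y159.09
M5
G0 X154.34 Y118.33
M3 S515
G1 X65.68 Y56.10 F1741
G1 X9.43 Y119.32
G1 X138.84 Y30.07
G1 X232.34 Y154.55
G1 X230.79 Y50.76
G1 X154.34 Y118.33
M5
G0 X165.76 Y52.98
M3 S515
G1 X158.45 Y70.63 F1741
G1 X140.80 Y77.94
G1 X123.15 Y70.63
G1 X115.84 Y52.98
G1 X123.15 Y35.33
G1 X140.80 Y28.02
G1 X158.45 Y35.33
G1 X165.76 Y52.98
M5
G0 X170.43 Y142.01
M3 S195
G1 X157.14 Y155.87 F4266
G1 X153.38 Y162.10
G1 X150.71 Y164.29
G1 X140.69 Y166.05
M5
G0 X100.27 Y103.42
M3 S515
G1 X103.84 Y105.39 F1741
G1 X109.57 Y104.67
G1 X117.46 Y101.26
G1 X127.50 Y95.15
M5
G0 X0.00 Y0.00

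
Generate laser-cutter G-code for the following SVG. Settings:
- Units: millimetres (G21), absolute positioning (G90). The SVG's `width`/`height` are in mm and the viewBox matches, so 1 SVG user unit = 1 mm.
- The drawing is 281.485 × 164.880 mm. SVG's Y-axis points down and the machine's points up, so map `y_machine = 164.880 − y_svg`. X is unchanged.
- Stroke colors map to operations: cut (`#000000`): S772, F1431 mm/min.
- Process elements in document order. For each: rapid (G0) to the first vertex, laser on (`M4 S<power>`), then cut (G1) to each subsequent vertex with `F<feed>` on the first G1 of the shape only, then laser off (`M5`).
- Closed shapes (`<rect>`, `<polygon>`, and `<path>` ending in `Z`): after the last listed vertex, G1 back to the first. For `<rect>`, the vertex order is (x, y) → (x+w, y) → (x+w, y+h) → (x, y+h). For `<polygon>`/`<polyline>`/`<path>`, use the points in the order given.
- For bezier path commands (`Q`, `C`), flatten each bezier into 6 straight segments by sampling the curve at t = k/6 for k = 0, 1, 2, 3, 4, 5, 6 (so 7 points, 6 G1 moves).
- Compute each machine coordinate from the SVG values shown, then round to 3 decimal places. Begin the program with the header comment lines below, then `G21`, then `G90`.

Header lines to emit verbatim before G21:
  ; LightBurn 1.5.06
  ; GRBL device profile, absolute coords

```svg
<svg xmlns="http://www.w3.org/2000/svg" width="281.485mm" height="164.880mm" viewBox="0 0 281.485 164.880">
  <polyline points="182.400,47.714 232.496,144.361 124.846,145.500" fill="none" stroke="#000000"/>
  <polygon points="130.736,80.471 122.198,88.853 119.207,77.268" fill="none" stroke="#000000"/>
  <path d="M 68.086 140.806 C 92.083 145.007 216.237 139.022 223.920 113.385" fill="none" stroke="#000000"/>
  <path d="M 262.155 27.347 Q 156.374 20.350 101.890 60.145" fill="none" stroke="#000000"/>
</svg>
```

; LightBurn 1.5.06
; GRBL device profile, absolute coords
G21
G90
G0 X182.400 Y117.166
M4 S772
G1 X232.496 Y20.519 F1431
G1 X124.846 Y19.380
M5
G0 X130.736 Y84.409
M4 S772
G1 X122.198 Y76.027 F1431
G1 X119.207 Y87.612
G1 X130.736 Y84.409
M5
G0 X68.086 Y24.074
M4 S772
G1 X87.428 Y22.866 F1431
G1 X117.445 Y23.619
G1 X152.121 Y26.595
G1 X185.437 Y32.058
G1 X211.375 Y40.270
G1 X223.920 Y51.495
M5
G0 X262.155 Y137.533
M4 S772
G1 X228.320 Y138.566 F1431
G1 X197.334 Y136.999
G1 X169.198 Y132.832
G1 X143.912 Y126.066
G1 X121.476 Y116.700
G1 X101.890 Y104.735
M5

Since the viewBox matches the mm dimensions, user units are millimetres directly. The only transform is the Y-flip y_m = 164.880 − y_svg.

Shape 1 is a open polyline drawn with `<polyline>`. Its stroke #000000 means cut at S772, F1431. After flipping Y the toolpath is (182.400,117.166) → (232.496,20.519) → (124.846,19.380).

Shape 2 is a regular polygon drawn with `<polygon>`. Its stroke #000000 means cut at S772, F1431. After flipping Y the toolpath is (130.736,84.409) → (122.198,76.027) → (119.207,87.612) → (130.736,84.409), returning to the start.

Shape 3 is a cubic bezier drawn with `<path>`. Its stroke #000000 means cut at S772, F1431. After flipping Y the toolpath is (68.086,24.074) → (87.428,22.866) → (117.445,23.619) → (152.121,26.595) → (185.437,32.058) → (211.375,40.270) → (223.920,51.495).

Shape 4 is a quadratic bezier drawn with `<path>`. Its stroke #000000 means cut at S772, F1431. After flipping Y the toolpath is (262.155,137.533) → (228.320,138.566) → (197.334,136.999) → (169.198,132.832) → (143.912,126.066) → (121.476,116.700) → (101.890,104.735).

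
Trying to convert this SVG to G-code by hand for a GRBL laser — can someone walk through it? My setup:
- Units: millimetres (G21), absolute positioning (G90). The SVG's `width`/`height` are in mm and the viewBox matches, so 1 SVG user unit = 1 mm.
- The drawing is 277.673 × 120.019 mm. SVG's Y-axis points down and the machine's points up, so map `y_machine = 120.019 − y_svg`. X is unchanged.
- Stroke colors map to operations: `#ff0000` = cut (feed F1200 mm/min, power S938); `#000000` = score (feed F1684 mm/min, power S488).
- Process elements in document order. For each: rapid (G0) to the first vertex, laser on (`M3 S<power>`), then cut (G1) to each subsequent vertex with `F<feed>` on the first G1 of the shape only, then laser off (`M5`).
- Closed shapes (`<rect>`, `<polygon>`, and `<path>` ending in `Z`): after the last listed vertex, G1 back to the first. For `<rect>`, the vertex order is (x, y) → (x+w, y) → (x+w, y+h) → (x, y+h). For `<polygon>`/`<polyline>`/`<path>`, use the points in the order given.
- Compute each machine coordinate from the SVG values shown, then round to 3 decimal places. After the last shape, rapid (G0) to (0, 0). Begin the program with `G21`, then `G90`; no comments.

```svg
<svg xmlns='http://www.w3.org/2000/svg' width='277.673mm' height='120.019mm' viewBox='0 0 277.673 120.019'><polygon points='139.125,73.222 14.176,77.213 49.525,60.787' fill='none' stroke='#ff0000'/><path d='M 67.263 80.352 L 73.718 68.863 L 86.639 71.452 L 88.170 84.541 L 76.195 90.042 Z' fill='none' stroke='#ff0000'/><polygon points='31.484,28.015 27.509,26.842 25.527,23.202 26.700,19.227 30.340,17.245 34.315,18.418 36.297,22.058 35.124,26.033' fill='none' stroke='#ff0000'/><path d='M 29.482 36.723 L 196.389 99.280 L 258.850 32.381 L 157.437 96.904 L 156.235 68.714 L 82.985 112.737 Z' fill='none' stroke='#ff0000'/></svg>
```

G21
G90
G0 X139.125 Y46.797
M3 S938
G1 X14.176 Y42.806 F1200
G1 X49.525 Y59.232
G1 X139.125 Y46.797
M5
G0 X67.263 Y39.667
M3 S938
G1 X73.718 Y51.156 F1200
G1 X86.639 Y48.567
G1 X88.170 Y35.478
G1 X76.195 Y29.977
G1 X67.263 Y39.667
M5
G0 X31.484 Y92.004
M3 S938
G1 X27.509 Y93.177 F1200
G1 X25.527 Y96.817
G1 X26.700 Y100.792
G1 X30.340 Y102.774
G1 X34.315 Y101.601
G1 X36.297 Y97.961
G1 X35.124 Y93.986
G1 X31.484 Y92.004
M5
G0 X29.482 Y83.296
M3 S938
G1 X196.389 Y20.739 F1200
G1 X258.850 Y87.638
G1 X157.437 Y23.115
G1 X156.235 Y51.305
G1 X82.985 Y7.282
G1 X29.482 Y83.296
M5
G0 X0.000 Y0.000

viewBox `0 0 277.673 120.019` with mm width/height → 1 unit = 1 mm. Flip: y_m = 120.019 − y_svg.

**Shape 1** — `<polygon>` closed polygon, stroke `#ff0000` → cut (S938, F1200). Machine vertices: (139.125,46.797) → (14.176,42.806) → (49.525,59.232) → (139.125,46.797). Closed: final G1 returns to the first vertex.

**Shape 2** — `<path>` regular polygon, stroke `#ff0000` → cut (S938, F1200). Machine vertices: (67.263,39.667) → (73.718,51.156) → (86.639,48.567) → (88.170,35.478) → (76.195,29.977) → (67.263,39.667). Closed: final G1 returns to the first vertex.

**Shape 3** — `<polygon>` regular polygon, stroke `#ff0000` → cut (S938, F1200). Machine vertices: (31.484,92.004) → (27.509,93.177) → (25.527,96.817) → (26.700,100.792) → (30.340,102.774) → (34.315,101.601) → (36.297,97.961) → (35.124,93.986) → (31.484,92.004). Closed: final G1 returns to the first vertex.

**Shape 4** — `<path>` closed polygon, stroke `#ff0000` → cut (S938, F1200). Machine vertices: (29.482,83.296) → (196.389,20.739) → (258.850,87.638) → (157.437,23.115) → (156.235,51.305) → (82.985,7.282) → (29.482,83.296). Closed: final G1 returns to the first vertex.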